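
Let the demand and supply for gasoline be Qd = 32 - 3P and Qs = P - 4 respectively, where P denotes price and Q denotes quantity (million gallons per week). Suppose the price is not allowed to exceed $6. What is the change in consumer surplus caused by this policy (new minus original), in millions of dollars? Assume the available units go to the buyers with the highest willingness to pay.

4.5

Setting quantity demanded equal to quantity supplied, 32 - 3P = P - 4, gives P* = 9 and Q* = 5.
Because the ceiling (6) lies below the market-clearing price, it is binding.
At P = 6: Qd = 32 - 3·6 = 14 and Qs = 6 - 4 = 2.
Consumer surplus without the control is ½ · (32/3 - 9) · 5 = 25/6.
With the ceiling, 2 units are sold at 6 (assume they go to the highest-value buyers). The demand price at Q = 2 is 10, so CS = ½ · [(32/3 - 6) + (10 - 6)] · 2 = 26/3.
Change in consumer surplus = 26/3 - 25/6 = 4.5.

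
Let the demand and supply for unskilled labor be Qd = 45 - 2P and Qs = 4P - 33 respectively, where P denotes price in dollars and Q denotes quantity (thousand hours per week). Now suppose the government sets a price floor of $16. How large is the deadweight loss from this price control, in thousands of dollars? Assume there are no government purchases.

13.5

Setting quantity demanded equal to quantity supplied, 45 - 2P = 4P - 33, gives P* = 13 and Q* = 19.
Because the floor (16) lies above the market-clearing price, it is binding.
At P = 16: Qd = 45 - 2·16 = 13 and Qs = 4·16 - 33 = 31.
Quantity traded falls to 13. At Q = 13 the demand price is (45 - 13)/2 = 16 and the supply price is (33 + 13)/4 = 11.5.
Deadweight loss = ½ · (16 - 11.5) · (19 - 13) = ½ · 4.5 · 6 = 13.5.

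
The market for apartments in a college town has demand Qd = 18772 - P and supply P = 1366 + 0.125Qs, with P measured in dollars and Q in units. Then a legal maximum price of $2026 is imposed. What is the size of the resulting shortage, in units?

11466

Rearranging supply gives Qs = 8P - 10928. In a free market, 18772 - P = 8P - 10928 gives the equilibrium P* = 3300, Q* = 15472.
Because the ceiling (2026) lies below the market-clearing price, it is binding.
At P = 2026: Qd = 18772 - 2026 = 16746 and Qs = 8·2026 - 10928 = 5280.
Shortage = Qd - Qs = 16746 - 5280 = 11466.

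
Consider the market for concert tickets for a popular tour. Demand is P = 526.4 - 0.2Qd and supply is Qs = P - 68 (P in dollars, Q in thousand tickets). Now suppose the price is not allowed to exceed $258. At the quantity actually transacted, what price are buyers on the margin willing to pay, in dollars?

488.4

Rearranging demand gives Qd = 2632 - 5P. Equilibrium: 2632 - 5P = P - 68, so 2700 = 6P and P* = 450, Q* = 382.
The ceiling of 258 is below the equilibrium price 450, so it binds.
At P = 258: Qd = 2632 - 5·258 = 1342 and Qs = 258 - 68 = 190.
Only 190 units reach the market. On the demand curve, the marginal buyer's willingness to pay at Q = 190 is (2632 - 190)/5 = 488.4.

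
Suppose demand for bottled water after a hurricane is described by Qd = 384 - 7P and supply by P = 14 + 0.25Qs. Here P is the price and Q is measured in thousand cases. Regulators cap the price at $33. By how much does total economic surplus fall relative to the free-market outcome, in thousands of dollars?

154

Rearranging supply gives Qs = 4P - 56. Equilibrium: 384 - 7P = 4P - 56, so 440 = 11P and P* = 40, Q* = 104.
Since 33 < 40, the ceiling is binding.
At P = 33: Qd = 384 - 7·33 = 153 and Qs = 4·33 - 56 = 76.
Quantity traded falls to 76. At Q = 76 the demand price is (384 - 76)/7 = 44 and the supply price is (56 + 76)/4 = 33.
Deadweight loss = ½ · (44 - 33) · (104 - 76) = ½ · 11 · 28 = 154.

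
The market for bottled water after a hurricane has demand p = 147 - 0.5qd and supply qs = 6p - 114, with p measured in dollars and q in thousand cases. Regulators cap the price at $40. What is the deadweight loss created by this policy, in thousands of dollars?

1452

Rearranging demand gives qd = 294 - 2p. Equilibrium: 294 - 2p = 6p - 114, so 408 = 8p and p* = 51, q* = 192.
The ceiling of 40 is below the equilibrium price 51, so it binds.
At p = 40: qd = 294 - 2·40 = 214 and qs = 6·40 - 114 = 126.
Quantity traded falls to 126. At q = 126 the demand price is (294 - 126)/2 = 84 and the supply price is (114 + 126)/6 = 40.
Deadweight loss = ½ · (84 - 40) · (192 - 126) = ½ · 44 · 66 = 1452.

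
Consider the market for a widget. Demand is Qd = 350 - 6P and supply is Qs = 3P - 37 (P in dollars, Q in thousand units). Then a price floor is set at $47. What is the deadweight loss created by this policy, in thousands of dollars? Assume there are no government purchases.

Setting quantity demanded equal to quantity supplied, 350 - 6P = 3P - 37, gives P* = 43 and Q* = 92.
The floor of 47 is above the equilibrium price 43, so it binds.
At P = 47: Qd = 350 - 6·47 = 68 and Qs = 3·47 - 37 = 104.
Quantity traded falls to 68. At Q = 68 the demand price is (350 - 68)/6 = 47 and the supply price is (37 + 68)/3 = 35.
Deadweight loss = ½ · (47 - 35) · (92 - 68) = ½ · 12 · 24 = 144.

144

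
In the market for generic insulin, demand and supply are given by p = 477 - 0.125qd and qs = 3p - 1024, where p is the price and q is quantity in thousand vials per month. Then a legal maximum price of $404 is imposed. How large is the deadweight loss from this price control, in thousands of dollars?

2673

Rearranging demand gives qd = 3816 - 8p. Without the control the market clears where 3816 - 8p = 3p - 1024, i.e. p* = 440 and q* = 296.
The ceiling of 404 is below the equilibrium price 440, so it binds.
At p = 404: qd = 3816 - 8·404 = 584 and qs = 3·404 - 1024 = 188.
Quantity traded falls to 188. At q = 188 the demand price is (3816 - 188)/8 = 453.5 and the supply price is (1024 + 188)/3 = 404.
Deadweight loss = ½ · (453.5 - 404) · (296 - 188) = ½ · 49.5 · 108 = 2673.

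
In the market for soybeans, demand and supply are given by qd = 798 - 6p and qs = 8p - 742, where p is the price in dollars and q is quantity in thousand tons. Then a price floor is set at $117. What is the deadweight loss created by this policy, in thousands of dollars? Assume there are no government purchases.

257.25

Without the control the market clears where 798 - 6p = 8p - 742, i.e. p* = 110 and q* = 138.
The floor of 117 is above the equilibrium price 110, so it binds.
At p = 117: qd = 798 - 6·117 = 96 and qs = 8·117 - 742 = 194.
Quantity traded falls to 96. At q = 96 the demand price is (798 - 96)/6 = 117 and the supply price is (742 + 96)/8 = 104.75.
Deadweight loss = ½ · (117 - 104.75) · (138 - 96) = ½ · 12.25 · 42 = 257.25.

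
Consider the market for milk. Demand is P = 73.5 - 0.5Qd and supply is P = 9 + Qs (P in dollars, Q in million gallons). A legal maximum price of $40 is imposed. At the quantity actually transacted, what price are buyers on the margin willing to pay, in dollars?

Rearranging demand gives Qd = 147 - 2P; rearranging supply gives Qs = P - 9. In a free market, 147 - 2P = P - 9 gives the equilibrium P* = 52, Q* = 43.
Because the ceiling (40) lies below the market-clearing price, it is binding.
At P = 40: Qd = 147 - 2·40 = 67 and Qs = 40 - 9 = 31.
Only 31 units reach the market. On the demand curve, the marginal buyer's willingness to pay at Q = 31 is (147 - 31)/2 = 58.

58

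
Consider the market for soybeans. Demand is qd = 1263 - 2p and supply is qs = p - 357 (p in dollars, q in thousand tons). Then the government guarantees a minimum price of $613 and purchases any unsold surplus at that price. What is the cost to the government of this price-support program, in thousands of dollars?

134247

Setting quantity demanded equal to quantity supplied, 1263 - 2p = p - 357, gives p* = 540 and q* = 183.
Because the floor (613) lies above the market-clearing price, it is binding.
At p = 613: qd = 1263 - 2·613 = 37 and qs = 613 - 357 = 256.
Surplus = qs - qd = 219.
Government expenditure = surplus × support price = 219 × 613 = 134247.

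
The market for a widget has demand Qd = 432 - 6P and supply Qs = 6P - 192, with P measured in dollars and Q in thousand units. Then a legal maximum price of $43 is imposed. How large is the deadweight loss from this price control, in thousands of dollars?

Without the control the market clears where 432 - 6P = 6P - 192, i.e. P* = 52 and Q* = 120.
Since 43 < 52, the ceiling is binding.
At P = 43: Qd = 432 - 6·43 = 174 and Qs = 6·43 - 192 = 66.
Quantity traded falls to 66. At Q = 66 the demand price is (432 - 66)/6 = 61 and the supply price is (192 + 66)/6 = 43.
Deadweight loss = ½ · (61 - 43) · (120 - 66) = ½ · 18 · 54 = 486.

486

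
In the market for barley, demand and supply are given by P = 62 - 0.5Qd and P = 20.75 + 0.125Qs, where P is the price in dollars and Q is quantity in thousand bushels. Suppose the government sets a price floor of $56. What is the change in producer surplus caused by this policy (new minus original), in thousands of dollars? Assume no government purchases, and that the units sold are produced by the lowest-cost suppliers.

141.75

Rearranging demand gives Qd = 124 - 2P; rearranging supply gives Qs = 8P - 166. Setting quantity demanded equal to quantity supplied, 124 - 2P = 8P - 166, gives P* = 29 and Q* = 66.
Because the floor (56) lies above the market-clearing price, it is binding.
At P = 56: Qd = 124 - 2·56 = 12 and Qs = 8·56 - 166 = 282.
Producer surplus without the control is ½ · (29 - 20.75) · 66 = 272.25.
With the floor, 12 units are sold at 56. The supply price at Q = 12 is 22.25, so PS = ½ · [(56 - 20.75) + (56 - 22.25)] · 12 = 414.
Change in producer surplus = 414 - 272.25 = 141.75.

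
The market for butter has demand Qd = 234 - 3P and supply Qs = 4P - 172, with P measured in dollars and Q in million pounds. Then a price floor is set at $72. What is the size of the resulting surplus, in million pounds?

98

Setting quantity demanded equal to quantity supplied, 234 - 3P = 4P - 172, gives P* = 58 and Q* = 60.
The floor of 72 is above the equilibrium price 58, so it binds.
At P = 72: Qd = 234 - 3·72 = 18 and Qs = 4·72 - 172 = 116.
Surplus = Qs - Qd = 116 - 18 = 98.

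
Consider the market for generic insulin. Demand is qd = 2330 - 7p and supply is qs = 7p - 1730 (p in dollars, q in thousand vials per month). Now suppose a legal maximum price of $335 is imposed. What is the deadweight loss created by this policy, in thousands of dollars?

Without the control the market clears where 2330 - 7p = 7p - 1730, i.e. p* = 290 and q* = 300.
The ceiling of 335 is above the equilibrium price 290, so it is not binding; the market clears at p* = 290, q* = 300.
Since the control does not bind, no trades are prevented and deadweight loss is zero.

0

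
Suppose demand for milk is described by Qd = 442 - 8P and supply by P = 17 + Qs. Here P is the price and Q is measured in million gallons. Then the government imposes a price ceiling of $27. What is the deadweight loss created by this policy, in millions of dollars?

324

Rearranging supply gives Qs = P - 17. Without the control the market clears where 442 - 8P = P - 17, i.e. P* = 51 and Q* = 34.
Since 27 < 51, the ceiling is binding.
At P = 27: Qd = 442 - 8·27 = 226 and Qs = 27 - 17 = 10.
Quantity traded falls to 10. At Q = 10 the demand price is (442 - 10)/8 = 54 and the supply price is 17 + 10 = 27.
Deadweight loss = ½ · (54 - 27) · (34 - 10) = ½ · 27 · 24 = 324.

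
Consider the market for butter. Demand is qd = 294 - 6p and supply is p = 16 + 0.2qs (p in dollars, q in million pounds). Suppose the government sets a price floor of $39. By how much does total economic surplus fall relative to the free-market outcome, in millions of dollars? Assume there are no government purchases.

165

Rearranging supply gives qs = 5p - 80. Without the control the market clears where 294 - 6p = 5p - 80, i.e. p* = 34 and q* = 90.
Since 39 > 34, the floor is binding.
At p = 39: qd = 294 - 6·39 = 60 and qs = 5·39 - 80 = 115.
Quantity traded falls to 60. At q = 60 the demand price is (294 - 60)/6 = 39 and the supply price is (80 + 60)/5 = 28.
Deadweight loss = ½ · (39 - 28) · (90 - 60) = ½ · 11 · 30 = 165.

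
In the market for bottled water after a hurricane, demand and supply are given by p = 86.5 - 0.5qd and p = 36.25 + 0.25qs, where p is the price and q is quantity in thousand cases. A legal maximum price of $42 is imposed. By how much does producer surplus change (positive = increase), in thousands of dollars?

-495

Rearranging demand gives qd = 173 - 2p; rearranging supply gives qs = 4p - 145. Without the control the market clears where 173 - 2p = 4p - 145, i.e. p* = 53 and q* = 67.
Because the ceiling (42) lies below the market-clearing price, it is binding.
At p = 42: qd = 173 - 2·42 = 89 and qs = 4·42 - 145 = 23.
Producer surplus without the control is ½ · (53 - 36.25) · 67 = 561.125.
With the ceiling, producers sell 23 units at 42, so PS = ½ · (42 - 36.25) · 23 = 66.125.
Change in producer surplus = 66.125 - 561.125 = -495.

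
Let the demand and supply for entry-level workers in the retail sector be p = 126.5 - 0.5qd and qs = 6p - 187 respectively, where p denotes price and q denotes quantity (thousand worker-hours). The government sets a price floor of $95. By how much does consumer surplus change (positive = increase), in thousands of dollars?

-4120

Rearranging demand gives qd = 253 - 2p. Setting quantity demanded equal to quantity supplied, 253 - 2p = 6p - 187, gives p* = 55 and q* = 143.
The floor of 95 is above the equilibrium price 55, so it binds.
At p = 95: qd = 253 - 2·95 = 63 and qs = 6·95 - 187 = 383.
Consumer surplus without the control is ½ · (126.5 - 55) · 143 = 5112.25.
With the floor, consumers buy 63 units at 95, so CS = ½ · (126.5 - 95) · 63 = 992.25.
Change in consumer surplus = 992.25 - 5112.25 = -4120.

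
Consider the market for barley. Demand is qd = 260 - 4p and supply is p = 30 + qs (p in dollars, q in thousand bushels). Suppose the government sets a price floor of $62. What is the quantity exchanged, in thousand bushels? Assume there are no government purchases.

12

Rearranging supply gives qs = p - 30. Without the control the market clears where 260 - 4p = p - 30, i.e. p* = 58 and q* = 28.
The floor of 62 is above the equilibrium price 58, so it binds.
At p = 62: qd = 260 - 4·62 = 12 and qs = 62 - 30 = 32.
The quantity actually transacted is the short side, demand: 12.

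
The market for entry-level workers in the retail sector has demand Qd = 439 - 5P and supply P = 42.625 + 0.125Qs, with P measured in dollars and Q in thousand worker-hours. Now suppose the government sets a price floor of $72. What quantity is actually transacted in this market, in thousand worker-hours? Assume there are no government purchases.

79

Rearranging supply gives Qs = 8P - 341. Setting quantity demanded equal to quantity supplied, 439 - 5P = 8P - 341, gives P* = 60 and Q* = 139.
Because the floor (72) lies above the market-clearing price, it is binding.
At P = 72: Qd = 439 - 5·72 = 79 and Qs = 8·72 - 341 = 235.
The quantity actually transacted is the short side, demand: 79.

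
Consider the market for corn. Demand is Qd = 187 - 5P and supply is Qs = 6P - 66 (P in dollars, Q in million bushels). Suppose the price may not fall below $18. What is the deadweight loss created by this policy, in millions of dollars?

0

Setting quantity demanded equal to quantity supplied, 187 - 5P = 6P - 66, gives P* = 23 and Q* = 72.
Since 18 is below P* = 23, the floor does not bind and the free-market outcome prevails.
Since the control does not bind, no trades are prevented and deadweight loss is zero.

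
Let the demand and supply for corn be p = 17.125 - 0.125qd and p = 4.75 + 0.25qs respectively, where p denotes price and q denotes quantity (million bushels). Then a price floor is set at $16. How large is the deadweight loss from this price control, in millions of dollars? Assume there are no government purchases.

108

Rearranging demand gives qd = 137 - 8p; rearranging supply gives qs = 4p - 19. Without the control the market clears where 137 - 8p = 4p - 19, i.e. p* = 13 and q* = 33.
The floor of 16 is above the equilibrium price 13, so it binds.
At p = 16: qd = 137 - 8·16 = 9 and qs = 4·16 - 19 = 45.
Quantity traded falls to 9. At q = 9 the demand price is (137 - 9)/8 = 16 and the supply price is (19 + 9)/4 = 7.
Deadweight loss = ½ · (16 - 7) · (33 - 9) = ½ · 9 · 24 = 108.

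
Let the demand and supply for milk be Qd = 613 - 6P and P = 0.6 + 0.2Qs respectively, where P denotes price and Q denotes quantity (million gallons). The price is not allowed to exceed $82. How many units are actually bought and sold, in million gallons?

Rearranging supply gives Qs = 5P - 3. Without the control the market clears where 613 - 6P = 5P - 3, i.e. P* = 56 and Q* = 277.
The ceiling of 82 is above the equilibrium price 56, so it is not binding; the market clears at P* = 56, Q* = 277.

277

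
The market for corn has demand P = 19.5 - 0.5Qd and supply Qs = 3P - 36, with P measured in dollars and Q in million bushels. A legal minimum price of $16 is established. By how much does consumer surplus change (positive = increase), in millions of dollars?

Rearranging demand gives Qd = 39 - 2P. Without the control the market clears where 39 - 2P = 3P - 36, i.e. P* = 15 and Q* = 9.
Because the floor (16) lies above the market-clearing price, it is binding.
At P = 16: Qd = 39 - 2·16 = 7 and Qs = 3·16 - 36 = 12.
Consumer surplus without the control is ½ · (19.5 - 15) · 9 = 20.25.
With the floor, consumers buy 7 units at 16, so CS = ½ · (19.5 - 16) · 7 = 12.25.
Change in consumer surplus = 12.25 - 20.25 = -8.

-8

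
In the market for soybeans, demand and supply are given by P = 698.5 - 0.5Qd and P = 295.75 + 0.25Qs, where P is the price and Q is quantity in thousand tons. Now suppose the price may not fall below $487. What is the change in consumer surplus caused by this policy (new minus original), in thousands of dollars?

Rearranging demand gives Qd = 1397 - 2P; rearranging supply gives Qs = 4P - 1183. Setting quantity demanded equal to quantity supplied, 1397 - 2P = 4P - 1183, gives P* = 430 and Q* = 537.
Because the floor (487) lies above the market-clearing price, it is binding.
At P = 487: Qd = 1397 - 2·487 = 423 and Qs = 4·487 - 1183 = 765.
Consumer surplus without the control is ½ · (698.5 - 430) · 537 = 72092.25.
With the floor, consumers buy 423 units at 487, so CS = ½ · (698.5 - 487) · 423 = 44732.25.
Change in consumer surplus = 44732.25 - 72092.25 = -27360.

-27360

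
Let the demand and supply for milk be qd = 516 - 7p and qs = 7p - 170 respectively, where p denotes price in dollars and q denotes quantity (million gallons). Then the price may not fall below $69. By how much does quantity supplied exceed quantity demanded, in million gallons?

Without the control the market clears where 516 - 7p = 7p - 170, i.e. p* = 49 and q* = 173.
The floor of 69 is above the equilibrium price 49, so it binds.
At p = 69: qd = 516 - 7·69 = 33 and qs = 7·69 - 170 = 313.
Surplus = qs - qd = 313 - 33 = 280.

280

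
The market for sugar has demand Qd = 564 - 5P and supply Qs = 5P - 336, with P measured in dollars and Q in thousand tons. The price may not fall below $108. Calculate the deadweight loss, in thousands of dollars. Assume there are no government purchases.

In a free market, 564 - 5P = 5P - 336 gives the equilibrium P* = 90, Q* = 114.
Because the floor (108) lies above the market-clearing price, it is binding.
At P = 108: Qd = 564 - 5·108 = 24 and Qs = 5·108 - 336 = 204.
Quantity traded falls to 24. At Q = 24 the demand price is (564 - 24)/5 = 108 and the supply price is (336 + 24)/5 = 72.
Deadweight loss = ½ · (108 - 72) · (114 - 24) = ½ · 36 · 90 = 1620.

1620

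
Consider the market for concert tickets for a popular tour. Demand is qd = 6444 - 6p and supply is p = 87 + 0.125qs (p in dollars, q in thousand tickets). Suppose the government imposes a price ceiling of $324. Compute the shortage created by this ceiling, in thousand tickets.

2604

Rearranging supply gives qs = 8p - 696. Setting quantity demanded equal to quantity supplied, 6444 - 6p = 8p - 696, gives p* = 510 and q* = 3384.
Because the ceiling (324) lies below the market-clearing price, it is binding.
At p = 324: qd = 6444 - 6·324 = 4500 and qs = 8·324 - 696 = 1896.
Shortage = qd - qs = 4500 - 1896 = 2604.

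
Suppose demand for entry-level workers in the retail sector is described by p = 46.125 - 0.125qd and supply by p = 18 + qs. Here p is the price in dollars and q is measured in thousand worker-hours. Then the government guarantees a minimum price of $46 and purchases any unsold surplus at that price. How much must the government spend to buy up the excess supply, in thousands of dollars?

1242

Rearranging demand gives qd = 369 - 8p; rearranging supply gives qs = p - 18. Without the control the market clears where 369 - 8p = p - 18, i.e. p* = 43 and q* = 25.
Since 46 > 43, the floor is binding.
At p = 46: qd = 369 - 8·46 = 1 and qs = 46 - 18 = 28.
Surplus = qs - qd = 27.
Government expenditure = surplus × support price = 27 × 46 = 1242.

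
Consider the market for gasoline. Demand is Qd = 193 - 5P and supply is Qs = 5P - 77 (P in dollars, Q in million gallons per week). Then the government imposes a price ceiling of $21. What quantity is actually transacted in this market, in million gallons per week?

Setting quantity demanded equal to quantity supplied, 193 - 5P = 5P - 77, gives P* = 27 and Q* = 58.
Because the ceiling (21) lies below the market-clearing price, it is binding.
At P = 21: Qd = 193 - 5·21 = 88 and Qs = 5·21 - 77 = 28.
The quantity actually transacted is the short side, supply: 28.

28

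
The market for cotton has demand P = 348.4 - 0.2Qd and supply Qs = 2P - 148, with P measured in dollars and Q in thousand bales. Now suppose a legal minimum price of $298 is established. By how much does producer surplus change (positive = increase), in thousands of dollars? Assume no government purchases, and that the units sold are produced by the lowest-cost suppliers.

Rearranging demand gives Qd = 1742 - 5P. In a free market, 1742 - 5P = 2P - 148 gives the equilibrium P* = 270, Q* = 392.
Since 298 > 270, the floor is binding.
At P = 298: Qd = 1742 - 5·298 = 252 and Qs = 2·298 - 148 = 448.
Producer surplus without the control is ½ · (270 - 74) · 392 = 38416.
With the floor, 252 units are sold at 298. The supply price at Q = 252 is 200, so PS = ½ · [(298 - 74) + (298 - 200)] · 252 = 40572.
Change in producer surplus = 40572 - 38416 = 2156.

2156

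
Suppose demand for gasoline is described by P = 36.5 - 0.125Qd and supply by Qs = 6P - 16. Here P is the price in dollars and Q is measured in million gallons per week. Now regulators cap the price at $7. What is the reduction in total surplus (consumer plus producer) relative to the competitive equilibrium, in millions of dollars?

1181.25

Rearranging demand gives Qd = 292 - 8P. Equilibrium: 292 - 8P = 6P - 16, so 308 = 14P and P* = 22, Q* = 116.
Because the ceiling (7) lies below the market-clearing price, it is binding.
At P = 7: Qd = 292 - 8·7 = 236 and Qs = 6·7 - 16 = 26.
Quantity traded falls to 26. At Q = 26 the demand price is (292 - 26)/8 = 33.25 and the supply price is (16 + 26)/6 = 7.
Deadweight loss = ½ · (33.25 - 7) · (116 - 26) = ½ · 26.25 · 90 = 1181.25.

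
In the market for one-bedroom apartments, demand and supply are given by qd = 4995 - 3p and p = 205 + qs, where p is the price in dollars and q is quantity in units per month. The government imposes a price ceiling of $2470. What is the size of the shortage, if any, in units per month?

Rearranging supply gives qs = p - 205. Setting quantity demanded equal to quantity supplied, 4995 - 3p = p - 205, gives p* = 1300 and q* = 1095.
The ceiling of 2470 is above the equilibrium price 1300, so it is not binding; the market clears at p* = 1300, q* = 1095.
Since the control does not bind, there is no shortage.

0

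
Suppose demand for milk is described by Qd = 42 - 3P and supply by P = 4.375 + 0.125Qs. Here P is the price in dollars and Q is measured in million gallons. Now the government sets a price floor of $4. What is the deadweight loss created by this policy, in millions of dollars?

0

Rearranging supply gives Qs = 8P - 35. Without the control the market clears where 42 - 3P = 8P - 35, i.e. P* = 7 and Q* = 21.
The floor of 4 is below the equilibrium price 7, so it is not binding; the market clears at P* = 7, Q* = 21.
Since the control does not bind, no trades are prevented and deadweight loss is zero.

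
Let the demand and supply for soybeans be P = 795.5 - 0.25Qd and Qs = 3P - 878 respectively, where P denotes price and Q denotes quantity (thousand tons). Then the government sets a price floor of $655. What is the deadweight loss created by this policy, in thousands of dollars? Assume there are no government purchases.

Rearranging demand gives Qd = 3182 - 4P. Setting quantity demanded equal to quantity supplied, 3182 - 4P = 3P - 878, gives P* = 580 and Q* = 862.
The floor of 655 is above the equilibrium price 580, so it binds.
At P = 655: Qd = 3182 - 4·655 = 562 and Qs = 3·655 - 878 = 1087.
Quantity traded falls to 562. At Q = 562 the demand price is (3182 - 562)/4 = 655 and the supply price is (878 + 562)/3 = 480.
Deadweight loss = ½ · (655 - 480) · (862 - 562) = ½ · 175 · 300 = 26250.

26250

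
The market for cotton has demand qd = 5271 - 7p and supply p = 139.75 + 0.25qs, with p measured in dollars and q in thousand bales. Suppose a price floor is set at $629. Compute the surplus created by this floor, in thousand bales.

Rearranging supply gives qs = 4p - 559. In a free market, 5271 - 7p = 4p - 559 gives the equilibrium p* = 530, q* = 1561.
Because the floor (629) lies above the market-clearing price, it is binding.
At p = 629: qd = 5271 - 7·629 = 868 and qs = 4·629 - 559 = 1957.
Surplus = qs - qd = 1957 - 868 = 1089.

1089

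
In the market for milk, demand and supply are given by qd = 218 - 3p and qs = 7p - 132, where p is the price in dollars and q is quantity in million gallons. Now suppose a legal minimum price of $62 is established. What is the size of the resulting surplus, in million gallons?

270

In a free market, 218 - 3p = 7p - 132 gives the equilibrium p* = 35, q* = 113.
Because the floor (62) lies above the market-clearing price, it is binding.
At p = 62: qd = 218 - 3·62 = 32 and qs = 7·62 - 132 = 302.
Surplus = qs - qd = 302 - 32 = 270.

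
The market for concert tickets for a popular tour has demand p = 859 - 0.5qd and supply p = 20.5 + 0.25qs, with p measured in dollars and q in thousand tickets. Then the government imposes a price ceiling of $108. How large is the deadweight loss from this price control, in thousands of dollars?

221184

Rearranging demand gives qd = 1718 - 2p; rearranging supply gives qs = 4p - 82. In a free market, 1718 - 2p = 4p - 82 gives the equilibrium p* = 300, q* = 1118.
Since 108 < 300, the ceiling is binding.
At p = 108: qd = 1718 - 2·108 = 1502 and qs = 4·108 - 82 = 350.
Quantity traded falls to 350. At q = 350 the demand price is (1718 - 350)/2 = 684 and the supply price is (82 + 350)/4 = 108.
Deadweight loss = ½ · (684 - 108) · (1118 - 350) = ½ · 576 · 768 = 221184.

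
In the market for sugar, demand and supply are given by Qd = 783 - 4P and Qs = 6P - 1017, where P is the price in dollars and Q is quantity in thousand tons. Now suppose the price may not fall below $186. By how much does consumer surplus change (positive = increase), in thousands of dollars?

-306

Equilibrium: 783 - 4P = 6P - 1017, so 1800 = 10P and P* = 180, Q* = 63.
Because the floor (186) lies above the market-clearing price, it is binding.
At P = 186: Qd = 783 - 4·186 = 39 and Qs = 6·186 - 1017 = 99.
Consumer surplus without the control is ½ · (195.75 - 180) · 63 = 496.125.
With the floor, consumers buy 39 units at 186, so CS = ½ · (195.75 - 186) · 39 = 190.125.
Change in consumer surplus = 190.125 - 496.125 = -306.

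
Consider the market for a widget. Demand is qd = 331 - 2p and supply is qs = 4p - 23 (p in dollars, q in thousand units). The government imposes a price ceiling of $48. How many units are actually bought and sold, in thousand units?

169

In a free market, 331 - 2p = 4p - 23 gives the equilibrium p* = 59, q* = 213.
The ceiling of 48 is below the equilibrium price 59, so it binds.
At p = 48: qd = 331 - 2·48 = 235 and qs = 4·48 - 23 = 169.
The quantity actually transacted is the short side, supply: 169.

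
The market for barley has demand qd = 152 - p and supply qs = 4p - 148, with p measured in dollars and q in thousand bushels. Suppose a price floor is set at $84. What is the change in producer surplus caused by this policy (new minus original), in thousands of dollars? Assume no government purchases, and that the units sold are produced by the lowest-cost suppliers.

Equilibrium: 152 - p = 4p - 148, so 300 = 5p and p* = 60, q* = 92.
The floor of 84 is above the equilibrium price 60, so it binds.
At p = 84: qd = 152 - 84 = 68 and qs = 4·84 - 148 = 188.
Producer surplus without the control is ½ · (60 - 37) · 92 = 1058.
With the floor, 68 units are sold at 84. The supply price at q = 68 is 54, so PS = ½ · [(84 - 37) + (84 - 54)] · 68 = 2618.
Change in producer surplus = 2618 - 1058 = 1560.

1560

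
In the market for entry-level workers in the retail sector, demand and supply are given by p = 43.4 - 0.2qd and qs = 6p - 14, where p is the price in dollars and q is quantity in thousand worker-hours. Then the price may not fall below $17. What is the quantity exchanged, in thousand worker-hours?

112

Rearranging demand gives qd = 217 - 5p. Setting quantity demanded equal to quantity supplied, 217 - 5p = 6p - 14, gives p* = 21 and q* = 112.
Since 17 is below p* = 21, the floor does not bind and the free-market outcome prevails.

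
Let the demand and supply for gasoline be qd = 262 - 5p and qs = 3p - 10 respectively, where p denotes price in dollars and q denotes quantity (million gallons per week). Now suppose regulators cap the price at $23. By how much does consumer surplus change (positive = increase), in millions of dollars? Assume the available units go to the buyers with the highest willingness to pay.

540.1

Setting quantity demanded equal to quantity supplied, 262 - 5p = 3p - 10, gives p* = 34 and q* = 92.
Because the ceiling (23) lies below the market-clearing price, it is binding.
At p = 23: qd = 262 - 5·23 = 147 and qs = 3·23 - 10 = 59.
Consumer surplus without the control is ½ · (52.4 - 34) · 92 = 846.4.
With the ceiling, 59 units are sold at 23 (assume they go to the highest-value buyers). The demand price at q = 59 is 40.6, so CS = ½ · [(52.4 - 23) + (40.6 - 23)] · 59 = 1386.5.
Change in consumer surplus = 1386.5 - 846.4 = 540.1.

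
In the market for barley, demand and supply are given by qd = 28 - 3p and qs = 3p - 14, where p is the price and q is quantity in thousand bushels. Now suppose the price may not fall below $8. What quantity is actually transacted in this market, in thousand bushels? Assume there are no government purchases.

In a free market, 28 - 3p = 3p - 14 gives the equilibrium p* = 7, q* = 7.
Because the floor (8) lies above the market-clearing price, it is binding.
At p = 8: qd = 28 - 3·8 = 4 and qs = 3·8 - 14 = 10.
The quantity actually transacted is the short side, demand: 4.

4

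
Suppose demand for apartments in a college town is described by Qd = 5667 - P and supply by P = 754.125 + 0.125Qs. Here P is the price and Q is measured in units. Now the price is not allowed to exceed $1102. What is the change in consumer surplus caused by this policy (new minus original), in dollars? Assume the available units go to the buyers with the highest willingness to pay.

Rearranging supply gives Qs = 8P - 6033. Setting quantity demanded equal to quantity supplied, 5667 - P = 8P - 6033, gives P* = 1300 and Q* = 4367.
Because the ceiling (1102) lies below the market-clearing price, it is binding.
At P = 1102: Qd = 5667 - 1102 = 4565 and Qs = 8·1102 - 6033 = 2783.
Consumer surplus without the control is ½ · (5667 - 1300) · 4367 = 9535344.5.
With the ceiling, 2783 units are sold at 1102 (assume they go to the highest-value buyers). The demand price at Q = 2783 is 2884, so CS = ½ · [(5667 - 1102) + (2884 - 1102)] · 2783 = 8831850.5.
Change in consumer surplus = 8831850.5 - 9535344.5 = -703494.

-703494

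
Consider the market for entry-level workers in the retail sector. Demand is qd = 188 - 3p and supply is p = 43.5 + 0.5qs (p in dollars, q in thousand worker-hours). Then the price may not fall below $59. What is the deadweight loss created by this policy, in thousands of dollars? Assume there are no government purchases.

Rearranging supply gives qs = 2p - 87. Equilibrium: 188 - 3p = 2p - 87, so 275 = 5p and p* = 55, q* = 23.
The floor of 59 is above the equilibrium price 55, so it binds.
At p = 59: qd = 188 - 3·59 = 11 and qs = 2·59 - 87 = 31.
Quantity traded falls to 11. At q = 11 the demand price is (188 - 11)/3 = 59 and the supply price is (87 + 11)/2 = 49.
Deadweight loss = ½ · (59 - 49) · (23 - 11) = ½ · 10 · 12 = 60.

60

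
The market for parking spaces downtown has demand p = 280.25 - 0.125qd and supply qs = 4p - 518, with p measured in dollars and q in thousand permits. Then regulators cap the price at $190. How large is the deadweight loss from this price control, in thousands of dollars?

4800

Rearranging demand gives qd = 2242 - 8p. In a free market, 2242 - 8p = 4p - 518 gives the equilibrium p* = 230, q* = 402.
The ceiling of 190 is below the equilibrium price 230, so it binds.
At p = 190: qd = 2242 - 8·190 = 722 and qs = 4·190 - 518 = 242.
Quantity traded falls to 242. At q = 242 the demand price is (2242 - 242)/8 = 250 and the supply price is (518 + 242)/4 = 190.
Deadweight loss = ½ · (250 - 190) · (402 - 242) = ½ · 60 · 160 = 4800.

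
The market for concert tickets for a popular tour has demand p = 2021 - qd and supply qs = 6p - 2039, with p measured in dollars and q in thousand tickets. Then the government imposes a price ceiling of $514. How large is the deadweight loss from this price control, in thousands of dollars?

91476

Rearranging demand gives qd = 2021 - p. Without the control the market clears where 2021 - p = 6p - 2039, i.e. p* = 580 and q* = 1441.
Since 514 < 580, the ceiling is binding.
At p = 514: qd = 2021 - 514 = 1507 and qs = 6·514 - 2039 = 1045.
Quantity traded falls to 1045. At q = 1045 the demand price is 2021 - 1045 = 976 and the supply price is (2039 + 1045)/6 = 514.
Deadweight loss = ½ · (976 - 514) · (1441 - 1045) = ½ · 462 · 396 = 91476.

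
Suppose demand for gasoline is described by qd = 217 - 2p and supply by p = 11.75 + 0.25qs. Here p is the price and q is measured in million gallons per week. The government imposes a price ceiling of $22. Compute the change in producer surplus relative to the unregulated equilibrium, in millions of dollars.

Rearranging supply gives qs = 4p - 47. Setting quantity demanded equal to quantity supplied, 217 - 2p = 4p - 47, gives p* = 44 and q* = 129.
Because the ceiling (22) lies below the market-clearing price, it is binding.
At p = 22: qd = 217 - 2·22 = 173 and qs = 4·22 - 47 = 41.
Producer surplus without the control is ½ · (44 - 11.75) · 129 = 2080.125.
With the ceiling, producers sell 41 units at 22, so PS = ½ · (22 - 11.75) · 41 = 210.125.
Change in producer surplus = 210.125 - 2080.125 = -1870.

-1870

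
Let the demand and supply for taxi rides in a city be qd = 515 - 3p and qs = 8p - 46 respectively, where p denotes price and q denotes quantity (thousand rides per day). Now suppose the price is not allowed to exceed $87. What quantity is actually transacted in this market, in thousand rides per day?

362

Equilibrium: 515 - 3p = 8p - 46, so 561 = 11p and p* = 51, q* = 362.
The ceiling of 87 is above the equilibrium price 51, so it is not binding; the market clears at p* = 51, q* = 362.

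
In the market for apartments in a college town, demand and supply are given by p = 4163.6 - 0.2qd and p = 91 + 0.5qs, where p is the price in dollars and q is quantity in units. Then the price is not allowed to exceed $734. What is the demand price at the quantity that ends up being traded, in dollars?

3906.4

Rearranging demand gives qd = 20818 - 5p; rearranging supply gives qs = 2p - 182. In a free market, 20818 - 5p = 2p - 182 gives the equilibrium p* = 3000, q* = 5818.
Since 734 < 3000, the ceiling is binding.
At p = 734: qd = 20818 - 5·734 = 17148 and qs = 2·734 - 182 = 1286.
Only 1286 units reach the market. On the demand curve, the marginal buyer's willingness to pay at q = 1286 is (20818 - 1286)/5 = 3906.4.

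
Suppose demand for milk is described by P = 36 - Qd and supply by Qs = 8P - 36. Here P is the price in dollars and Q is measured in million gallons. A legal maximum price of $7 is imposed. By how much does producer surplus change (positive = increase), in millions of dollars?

-24

Rearranging demand gives Qd = 36 - P. Equilibrium: 36 - P = 8P - 36, so 72 = 9P and P* = 8, Q* = 28.
Because the ceiling (7) lies below the market-clearing price, it is binding.
At P = 7: Qd = 36 - 7 = 29 and Qs = 8·7 - 36 = 20.
Producer surplus without the control is ½ · (8 - 4.5) · 28 = 49.
With the ceiling, producers sell 20 units at 7, so PS = ½ · (7 - 4.5) · 20 = 25.
Change in producer surplus = 25 - 49 = -24.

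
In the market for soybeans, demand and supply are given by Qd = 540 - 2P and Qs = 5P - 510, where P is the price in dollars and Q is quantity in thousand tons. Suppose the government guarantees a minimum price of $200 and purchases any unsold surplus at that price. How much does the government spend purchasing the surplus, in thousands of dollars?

70000

In a free market, 540 - 2P = 5P - 510 gives the equilibrium P* = 150, Q* = 240.
The floor of 200 is above the equilibrium price 150, so it binds.
At P = 200: Qd = 540 - 2·200 = 140 and Qs = 5·200 - 510 = 490.
Surplus = Qs - Qd = 350.
Government expenditure = surplus × support price = 350 × 200 = 70000.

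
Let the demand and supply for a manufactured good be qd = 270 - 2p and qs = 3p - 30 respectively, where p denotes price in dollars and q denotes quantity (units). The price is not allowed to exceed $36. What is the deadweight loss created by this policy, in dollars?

2160

In a free market, 270 - 2p = 3p - 30 gives the equilibrium p* = 60, q* = 150.
The ceiling of 36 is below the equilibrium price 60, so it binds.
At p = 36: qd = 270 - 2·36 = 198 and qs = 3·36 - 30 = 78.
Quantity traded falls to 78. At q = 78 the demand price is (270 - 78)/2 = 96 and the supply price is (30 + 78)/3 = 36.
Deadweight loss = ½ · (96 - 36) · (150 - 78) = ½ · 60 · 72 = 2160.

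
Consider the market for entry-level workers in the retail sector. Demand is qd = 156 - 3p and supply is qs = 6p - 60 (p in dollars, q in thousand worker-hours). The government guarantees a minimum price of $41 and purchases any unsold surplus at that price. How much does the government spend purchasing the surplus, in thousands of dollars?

6273

Setting quantity demanded equal to quantity supplied, 156 - 3p = 6p - 60, gives p* = 24 and q* = 84.
Since 41 > 24, the floor is binding.
At p = 41: qd = 156 - 3·41 = 33 and qs = 6·41 - 60 = 186.
Surplus = qs - qd = 153.
Government expenditure = surplus × support price = 153 × 41 = 6273.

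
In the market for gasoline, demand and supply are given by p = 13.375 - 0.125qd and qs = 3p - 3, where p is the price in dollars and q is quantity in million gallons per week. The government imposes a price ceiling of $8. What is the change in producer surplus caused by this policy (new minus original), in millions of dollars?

-48

Rearranging demand gives qd = 107 - 8p. Setting quantity demanded equal to quantity supplied, 107 - 8p = 3p - 3, gives p* = 10 and q* = 27.
Since 8 < 10, the ceiling is binding.
At p = 8: qd = 107 - 8·8 = 43 and qs = 3·8 - 3 = 21.
Producer surplus without the control is ½ · (10 - 1) · 27 = 121.5.
With the ceiling, producers sell 21 units at 8, so PS = ½ · (8 - 1) · 21 = 73.5.
Change in producer surplus = 73.5 - 121.5 = -48.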